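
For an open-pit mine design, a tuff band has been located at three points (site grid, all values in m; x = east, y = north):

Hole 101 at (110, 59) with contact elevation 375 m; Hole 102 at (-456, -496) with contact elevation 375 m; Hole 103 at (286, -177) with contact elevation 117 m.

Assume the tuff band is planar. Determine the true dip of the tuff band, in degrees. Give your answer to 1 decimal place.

Two edge vectors: Hole 101→Hole 102 = (-566, -555, 0), Hole 101→Hole 103 = (176, -236, -258).
Normal n = (Hole 101→Hole 102) × (Hole 101→Hole 103) = (143190, -146028, 231256).
So ∂z/∂x = −n_x/n_z = −0.61918 and ∂z/∂y = −n_y/n_z = 0.63146.
Gradient magnitude |∇z| = √(a² + b²) = √(0.38339 + 0.39874) = 0.88438.
True dip = arctan(0.88438) = 41.5°, dipping toward SE (azimuth ≈ 136°).

41.5°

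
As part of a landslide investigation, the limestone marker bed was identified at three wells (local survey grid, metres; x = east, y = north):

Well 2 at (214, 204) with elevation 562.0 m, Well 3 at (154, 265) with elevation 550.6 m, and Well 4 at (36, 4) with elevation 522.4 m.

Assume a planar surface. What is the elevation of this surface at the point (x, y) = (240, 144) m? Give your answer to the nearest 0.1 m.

566.4 m

Two edge vectors: Well 2→Well 3 = (-60, 61, -11.4), Well 2→Well 4 = (-178, -200, -39.6).
Normal n = (Well 2→Well 3) × (Well 2→Well 4) = (-4695.6, -346.8, 22858).
So ∂z/∂x = −n_x/n_z = 0.20542 and ∂z/∂y = −n_y/n_z = 0.01517.
Intercept c from Well 2: 562 − 43.96 − 3.10 = 514.94.
At (240, 144): z = 49.3 + 2.2 + 514.94 = 566.4 m.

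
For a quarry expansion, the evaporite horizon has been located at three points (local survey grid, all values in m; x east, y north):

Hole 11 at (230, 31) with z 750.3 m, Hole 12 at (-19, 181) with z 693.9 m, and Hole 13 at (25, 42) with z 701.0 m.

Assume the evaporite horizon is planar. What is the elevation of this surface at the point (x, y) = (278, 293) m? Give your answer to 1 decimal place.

768.6 m

Two edge vectors: Hole 11→Hole 12 = (-249, 150, -56.4), Hole 11→Hole 13 = (-205, 11, -49.3).
Normal n = (Hole 11→Hole 12) × (Hole 11→Hole 13) = (-6774.6, -713.7, 28011).
So ∂z/∂x = −n_x/n_z = 0.24185 and ∂z/∂y = −n_y/n_z = 0.02548.
Intercept c from Hole 11: 750.3 − 55.63 − 0.79 = 693.88.
At (278, 293): z = 67.2 + 7.5 + 693.88 = 768.6 m.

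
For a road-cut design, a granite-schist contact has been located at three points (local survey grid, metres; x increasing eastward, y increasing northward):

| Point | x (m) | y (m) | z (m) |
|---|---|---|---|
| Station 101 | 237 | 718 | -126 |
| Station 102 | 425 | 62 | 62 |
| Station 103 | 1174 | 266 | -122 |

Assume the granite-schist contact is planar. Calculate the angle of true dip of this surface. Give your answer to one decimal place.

20.1°

Let the plane be z = a·x + b·y + c.
Station 102−Station 101: 188a − 656b = 188;  Station 103−Station 101: 937a − 452b = 4.
Solving gives a = −0.15547, b = −0.33114.
Gradient magnitude |∇z| = √(a² + b²) = √(0.02417 + 0.10965) = 0.36582.
True dip = arctan(0.36582) = 20.1°, dipping toward NNE (azimuth ≈ 025°).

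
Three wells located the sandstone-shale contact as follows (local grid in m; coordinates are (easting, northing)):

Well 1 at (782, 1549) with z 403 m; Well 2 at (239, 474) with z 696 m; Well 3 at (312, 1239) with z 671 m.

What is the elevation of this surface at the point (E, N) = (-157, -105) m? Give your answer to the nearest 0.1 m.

914.4 m

Let the plane be z = a·E + b·N + c.
Well 2−Well 1: −543a − 1075b = 293;  Well 3−Well 1: −470a − 310b = 268.
Solving gives a = −0.585510, b = 0.023192.
Then c = 403 − a·782 − b·1549 = 824.94.
At (-157, -105): z = 91.9 − 2.4 + 824.94 = 914.4 m.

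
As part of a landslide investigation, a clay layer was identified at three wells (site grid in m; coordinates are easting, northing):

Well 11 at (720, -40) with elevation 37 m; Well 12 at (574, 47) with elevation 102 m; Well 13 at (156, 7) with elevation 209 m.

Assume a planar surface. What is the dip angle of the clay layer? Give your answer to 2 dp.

Let the plane be z = a·easting + b·northing + c.
Well 12−Well 11: −146a + 87b = 65;  Well 13−Well 11: −564a + 47b = 172.
Solving gives a = −0.28216, b = 0.27361.
Gradient magnitude |∇z| = √(a² + b²) = √(0.07962 + 0.07486) = 0.39304.
True dip = arctan(0.39304) = 21.46°, dipping toward SE (azimuth ≈ 134°).

21.46°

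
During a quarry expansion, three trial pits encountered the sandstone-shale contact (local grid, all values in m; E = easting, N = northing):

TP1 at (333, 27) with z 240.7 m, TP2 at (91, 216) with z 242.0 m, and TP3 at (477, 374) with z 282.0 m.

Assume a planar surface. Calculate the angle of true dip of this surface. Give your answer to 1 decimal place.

6.4°

Two edge vectors: TP1→TP2 = (-242, 189, 1.3), TP1→TP3 = (144, 347, 41.3).
Normal n = (TP1→TP2) × (TP1→TP3) = (7354.6, 10181.8, -111190).
So ∂z/∂E = −n_x/n_z = 0.06614 and ∂z/∂N = −n_y/n_z = 0.09157.
Gradient magnitude |∇z| = √(a² + b²) = √(0.00438 + 0.00839) = 0.11296.
True dip = arctan(0.11296) = 6.4°, dipping toward SW (azimuth ≈ 216°).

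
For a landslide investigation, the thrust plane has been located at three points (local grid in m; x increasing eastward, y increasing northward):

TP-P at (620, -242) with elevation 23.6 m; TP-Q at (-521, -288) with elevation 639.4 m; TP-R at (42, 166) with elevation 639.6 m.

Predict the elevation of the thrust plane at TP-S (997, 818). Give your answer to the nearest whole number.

557 m

Two edge vectors: TP-P→TP-Q = (-1141, -46, 615.8), TP-P→TP-R = (-578, 408, 616).
Normal n = (TP-P→TP-Q) × (TP-P→TP-R) = (-279582.4, 346923.6, -492116).
So ∂z/∂x = −n_x/n_z = −0.56812 and ∂z/∂y = −n_y/n_z = 0.70496.
Intercept c from TP-P: 23.6 + 352.24 + 170.60 = 546.44.
At (997, 818): z = −566.4 + 576.7 + 546.44 = 556.7 m.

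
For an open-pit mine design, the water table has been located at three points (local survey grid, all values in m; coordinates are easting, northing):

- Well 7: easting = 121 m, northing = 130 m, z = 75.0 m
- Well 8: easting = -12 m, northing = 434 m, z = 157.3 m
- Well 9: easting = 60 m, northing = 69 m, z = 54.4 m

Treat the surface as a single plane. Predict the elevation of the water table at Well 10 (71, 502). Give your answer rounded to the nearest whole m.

181 m

Two edge vectors: Well 7→Well 8 = (-133, 304, 82.3), Well 7→Well 9 = (-61, -61, -20.6).
Normal n = (Well 7→Well 8) × (Well 7→Well 9) = (-1242.1, -7760.1, 26657).
So ∂z/∂easting = −n_x/n_z = 0.04660 and ∂z/∂northing = −n_y/n_z = 0.29111.
Intercept c from Well 7: 75 − 5.64 − 37.84 = 31.52.
At (71, 502): z = 3.3 + 146.1 + 31.52 = 181.0 m.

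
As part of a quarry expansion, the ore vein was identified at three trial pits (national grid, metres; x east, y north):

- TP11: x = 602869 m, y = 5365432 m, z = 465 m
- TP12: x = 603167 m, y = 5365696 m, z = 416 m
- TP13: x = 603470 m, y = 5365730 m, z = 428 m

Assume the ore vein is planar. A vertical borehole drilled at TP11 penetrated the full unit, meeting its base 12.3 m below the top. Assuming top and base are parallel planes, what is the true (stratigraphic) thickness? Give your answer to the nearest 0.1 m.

Two edge vectors: TP11→TP12 = (298, 264, -49), TP11→TP13 = (601, 298, -37).
Normal n = (TP11→TP12) × (TP11→TP13) = (4834, -18423, -69860).
So ∂z/∂x = −n_x/n_z = 0.06920 and ∂z/∂y = −n_y/n_z = −0.26371.
|∇z| = √(a²+b²) = 0.27264, so dip δ = arctan(0.27264) = 15.25°.
True thickness = vertical thickness × cos δ = 12.3 × cos 15.25° = 11.9 m.

11.9 m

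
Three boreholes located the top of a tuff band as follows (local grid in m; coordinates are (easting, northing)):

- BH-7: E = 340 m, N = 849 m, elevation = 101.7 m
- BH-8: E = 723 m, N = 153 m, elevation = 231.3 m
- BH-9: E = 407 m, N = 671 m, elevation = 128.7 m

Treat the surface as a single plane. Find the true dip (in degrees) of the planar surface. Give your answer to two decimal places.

Let the plane be z = a·E + b·N + c.
BH-8−BH-7: 383a − 696b = 129.6;  BH-9−BH-7: 67a − 178b = 27.
Solving gives a = 0.19853, b = −0.07696.
Gradient magnitude |∇z| = √(a² + b²) = √(0.03942 + 0.00592) = 0.21293.
True dip = arctan(0.21293) = 12.02°, dipping toward WNW (azimuth ≈ 291°).

12.02°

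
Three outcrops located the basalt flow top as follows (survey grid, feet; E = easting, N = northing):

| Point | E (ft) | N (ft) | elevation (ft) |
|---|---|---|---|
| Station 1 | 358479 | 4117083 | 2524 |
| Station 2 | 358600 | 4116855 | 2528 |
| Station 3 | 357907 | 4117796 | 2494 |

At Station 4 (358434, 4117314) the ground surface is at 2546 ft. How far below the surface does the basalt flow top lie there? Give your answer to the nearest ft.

19 ft

Two edge vectors: Station 1→Station 2 = (121, -228, 4), Station 1→Station 3 = (-572, 713, -30).
Normal n = (Station 1→Station 2) × (Station 1→Station 3) = (3988, 1342, -44143).
So ∂z/∂E = −n_x/n_z = 0.09034275 and ∂z/∂N = −n_y/n_z = 0.03040120.
Intercept c from Station 1: 2524 − 32385.98 − 125164.25 = −155026.23.
At (358434, 4117314): z_contact = 32381.9 + 125171.3 − 155026.23 = 2527.0 ft.
Depth below ground = 2546 − 2527.0 = 19 ft.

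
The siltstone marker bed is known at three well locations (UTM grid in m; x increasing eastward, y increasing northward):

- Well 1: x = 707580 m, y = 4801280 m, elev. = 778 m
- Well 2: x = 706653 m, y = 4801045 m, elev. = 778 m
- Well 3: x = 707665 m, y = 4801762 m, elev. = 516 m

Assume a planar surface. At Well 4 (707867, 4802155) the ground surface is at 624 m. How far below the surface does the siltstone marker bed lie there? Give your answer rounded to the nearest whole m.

Let the plane be z = a·x + b·y + c.
Well 2−Well 1: −927a − 235b = 0;  Well 3−Well 1: 85a + 482b = −262.
Solving gives a = 0.14424643, b = −0.56900611.
Then c = 778 − a·707580 − b·4801280 = 2630669.78.
At (707867, 4802155): z_contact = 102107.3 − 2732455.5 + 2630669.78 = 321.5 m.
Depth below ground = 624 − 321.5 = 302 m.

302 m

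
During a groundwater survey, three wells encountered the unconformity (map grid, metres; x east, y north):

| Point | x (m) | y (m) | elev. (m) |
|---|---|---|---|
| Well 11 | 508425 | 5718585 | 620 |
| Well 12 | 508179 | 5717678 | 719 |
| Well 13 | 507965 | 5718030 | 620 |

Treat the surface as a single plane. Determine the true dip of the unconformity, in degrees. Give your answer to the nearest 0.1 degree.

14.3°

Two edge vectors: Well 11→Well 12 = (-246, -907, 99), Well 11→Well 13 = (-460, -555, 0).
Normal n = (Well 11→Well 12) × (Well 11→Well 13) = (54945, -45540, -280690).
So ∂z/∂x = −n_x/n_z = 0.19575 and ∂z/∂y = −n_y/n_z = −0.16224.
Gradient magnitude |∇z| = √(a² + b²) = √(0.03832 + 0.02632) = 0.25425.
True dip = arctan(0.25425) = 14.3°, dipping toward NW (azimuth ≈ 310°).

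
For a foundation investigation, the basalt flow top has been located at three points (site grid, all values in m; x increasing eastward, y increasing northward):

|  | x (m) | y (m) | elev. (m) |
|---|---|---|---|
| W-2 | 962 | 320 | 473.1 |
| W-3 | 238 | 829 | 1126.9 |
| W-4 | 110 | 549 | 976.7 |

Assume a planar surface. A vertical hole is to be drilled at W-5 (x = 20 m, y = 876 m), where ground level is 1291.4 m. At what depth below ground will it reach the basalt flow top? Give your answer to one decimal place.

44.0 m

Let the plane be z = a·x + b·y + c.
W-3−W-2: −724a + 509b = 653.8;  W-4−W-2: −852a + 229b = 503.6.
Solving gives a = −0.39800, b = 0.71837.
Then c = 473.1 − a·962 − b·320 = 626.09.
At (20, 876): z_contact = −7.96 + 629.29 + 626.09 = 1247.43 m.
Depth below ground = 1291.4 − 1247.43 = 44.0 m.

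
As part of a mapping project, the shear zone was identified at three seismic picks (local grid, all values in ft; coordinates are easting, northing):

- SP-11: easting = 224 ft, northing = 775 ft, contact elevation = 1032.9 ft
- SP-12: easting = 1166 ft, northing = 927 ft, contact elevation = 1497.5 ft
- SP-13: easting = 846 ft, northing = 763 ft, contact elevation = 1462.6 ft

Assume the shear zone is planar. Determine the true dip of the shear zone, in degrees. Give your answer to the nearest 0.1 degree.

Two edge vectors: SP-11→SP-12 = (942, 152, 464.6), SP-11→SP-13 = (622, -12, 429.7).
Normal n = (SP-11→SP-12) × (SP-11→SP-13) = (70889.6, -115796.2, -105848).
So ∂z/∂easting = −n_x/n_z = 0.66973 and ∂z/∂northing = −n_y/n_z = −1.09399.
Gradient magnitude |∇z| = √(a² + b²) = √(0.44854 + 1.19680) = 1.28271.
True dip = arctan(1.28271) = 52.1°, dipping toward NNW (azimuth ≈ 329°).

52.1°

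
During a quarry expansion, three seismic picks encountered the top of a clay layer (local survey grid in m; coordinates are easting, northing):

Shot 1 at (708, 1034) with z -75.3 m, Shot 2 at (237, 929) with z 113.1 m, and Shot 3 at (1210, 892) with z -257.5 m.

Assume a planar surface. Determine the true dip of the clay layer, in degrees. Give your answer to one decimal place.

Let the plane be z = a·easting + b·northing + c.
Shot 2−Shot 1: −471a − 105b = 188.4;  Shot 3−Shot 1: 502a − 142b = −182.2.
Solving gives a = −0.38367, b = −0.07325.
Gradient magnitude |∇z| = √(a² + b²) = √(0.14720 + 0.00537) = 0.39060.
True dip = arctan(0.39060) = 21.3°, dipping toward E (azimuth ≈ 079°).

21.3°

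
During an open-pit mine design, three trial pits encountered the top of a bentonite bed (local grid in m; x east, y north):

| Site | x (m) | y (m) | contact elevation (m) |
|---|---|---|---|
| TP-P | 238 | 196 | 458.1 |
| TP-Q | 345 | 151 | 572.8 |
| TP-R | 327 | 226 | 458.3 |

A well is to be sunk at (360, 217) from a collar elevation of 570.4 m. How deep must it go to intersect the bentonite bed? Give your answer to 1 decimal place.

83.6 m

Two edge vectors: TP-P→TP-Q = (107, -45, 114.7), TP-P→TP-R = (89, 30, 0.2).
Normal n = (TP-P→TP-Q) × (TP-P→TP-R) = (-3450, 10186.9, 7215).
So ∂z/∂x = −n_x/n_z = 0.47817 and ∂z/∂y = −n_y/n_z = −1.41191.
Intercept c from TP-P: 458.1 − 113.80 + 276.73 = 621.03.
At (360, 217): z_contact = 172.14 − 306.38 + 621.03 = 486.79 m.
Depth below ground = 570.4 − 486.79 = 83.6 m.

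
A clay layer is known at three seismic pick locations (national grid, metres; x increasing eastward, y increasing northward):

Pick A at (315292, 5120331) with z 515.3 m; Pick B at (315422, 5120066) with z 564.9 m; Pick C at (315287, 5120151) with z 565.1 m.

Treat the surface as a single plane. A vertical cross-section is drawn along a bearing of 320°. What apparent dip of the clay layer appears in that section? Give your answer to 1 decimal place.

Let the plane be z = a·x + b·y + c.
Pick B−Pick A: 130a − 265b = 49.6;  Pick C−Pick A: −5a − 180b = 49.8.
Solving gives a = −0.17266, b = −0.27187.
Unit vector along 320° is (sin 320°, cos 320°) = (-0.6428, 0.7660).
Slope in that direction = a·(-0.6428) + b·(0.7660) = −0.09728.
Apparent dip = arctan|0.09728| = 5.6° (true dip is 17.9°, so apparent ≤ true as expected).

5.6°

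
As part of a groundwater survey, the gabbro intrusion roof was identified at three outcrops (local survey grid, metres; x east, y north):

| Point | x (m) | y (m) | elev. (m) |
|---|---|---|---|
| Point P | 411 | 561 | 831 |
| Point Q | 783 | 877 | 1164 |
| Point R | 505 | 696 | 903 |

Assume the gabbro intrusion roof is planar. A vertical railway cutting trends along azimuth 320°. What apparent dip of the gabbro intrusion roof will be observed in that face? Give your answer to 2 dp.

40.84°

Let the plane be z = a·x + b·y + c.
Point Q−Point P: 372a + 316b = 333;  Point R−Point P: 94a + 135b = 72.
Solving gives a = 1.08223, b = −0.22022.
Unit vector along 320° is (sin 320°, cos 320°) = (-0.6428, 0.7660).
Slope in that direction = a·(-0.6428) + b·(0.7660) = −0.86434.
Apparent dip = arctan|0.86434| = 40.84° (true dip is 47.8°, so apparent ≤ true as expected).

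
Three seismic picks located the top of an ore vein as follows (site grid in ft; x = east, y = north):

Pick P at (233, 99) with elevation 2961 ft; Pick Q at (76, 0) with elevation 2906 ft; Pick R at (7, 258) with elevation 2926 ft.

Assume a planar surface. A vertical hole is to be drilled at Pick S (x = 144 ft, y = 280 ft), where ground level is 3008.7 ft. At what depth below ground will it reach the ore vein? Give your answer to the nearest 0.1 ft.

Let the plane be z = a·x + b·y + c.
Pick Q−Pick P: −157a − 99b = −55;  Pick R−Pick P: −226a + 159b = −35.
Solving gives a = 0.25794, b = 0.14650.
Then c = 2961 − a·233 − b·99 = 2886.40.
At (144, 280): z_contact = 37.14 + 41.02 + 2886.40 = 2964.56 ft.
Depth below ground = 3008.7 − 2964.56 = 44.1 ft.

44.1 ft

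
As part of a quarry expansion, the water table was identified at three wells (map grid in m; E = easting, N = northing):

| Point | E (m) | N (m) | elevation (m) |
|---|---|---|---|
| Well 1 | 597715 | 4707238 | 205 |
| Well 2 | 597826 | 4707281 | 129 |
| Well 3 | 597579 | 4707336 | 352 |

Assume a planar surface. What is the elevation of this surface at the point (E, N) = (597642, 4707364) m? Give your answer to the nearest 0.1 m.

Two edge vectors: Well 1→Well 2 = (111, 43, -76), Well 1→Well 3 = (-136, 98, 147).
Normal n = (Well 1→Well 2) × (Well 1→Well 3) = (13769, -5981, 16726).
So ∂z/∂E = −n_x/n_z = −0.823209375 and ∂z/∂N = −n_y/n_z = 0.357586990.
Intercept c from Well 1: 205 + 492044.59 − 1683247.07 = −1190997.48.
At (597642, 4707364): z = −491984.5 + 1683292.1 − 1190997.48 = 310.2 m.

310.2 m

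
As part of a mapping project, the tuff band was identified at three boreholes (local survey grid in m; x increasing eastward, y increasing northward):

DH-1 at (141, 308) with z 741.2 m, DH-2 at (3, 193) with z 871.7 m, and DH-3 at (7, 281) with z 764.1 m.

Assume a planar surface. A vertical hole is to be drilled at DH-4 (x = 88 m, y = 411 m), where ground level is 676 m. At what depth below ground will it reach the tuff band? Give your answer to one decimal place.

Let the plane be z = a·x + b·y + c.
DH-2−DH-1: −138a − 115b = 130.5;  DH-3−DH-1: −134a − 27b = 22.9.
Solving gives a = 0.07617, b = −1.22619.
Then c = 741.2 − a·141 − b·308 = 1108.13.
At (88, 411): z_contact = 6.70 − 503.96 + 1108.13 = 610.87 m.
Depth below ground = 676 − 610.87 = 65.1 m.

65.1 m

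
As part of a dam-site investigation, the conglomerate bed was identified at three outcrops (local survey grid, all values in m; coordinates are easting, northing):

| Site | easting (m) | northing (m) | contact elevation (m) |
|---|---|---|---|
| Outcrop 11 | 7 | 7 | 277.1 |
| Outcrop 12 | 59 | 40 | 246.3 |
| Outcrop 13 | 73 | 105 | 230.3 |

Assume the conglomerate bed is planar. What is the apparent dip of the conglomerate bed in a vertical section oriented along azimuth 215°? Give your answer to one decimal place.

Two edge vectors: Outcrop 11→Outcrop 12 = (52, 33, -30.8), Outcrop 11→Outcrop 13 = (66, 98, -46.8).
Normal n = (Outcrop 11→Outcrop 12) × (Outcrop 11→Outcrop 13) = (1474, 400.8, 2918).
So ∂z/∂easting = −n_x/n_z = −0.50514 and ∂z/∂northing = −n_y/n_z = −0.13735.
Unit vector along 215° is (sin 215°, cos 215°) = (-0.5736, -0.8192).
Slope in that direction = a·(-0.5736) + b·(-0.8192) = 0.40225.
Apparent dip = arctan|0.40225| = 21.9° (true dip is 27.6°, so apparent ≤ true as expected).

21.9°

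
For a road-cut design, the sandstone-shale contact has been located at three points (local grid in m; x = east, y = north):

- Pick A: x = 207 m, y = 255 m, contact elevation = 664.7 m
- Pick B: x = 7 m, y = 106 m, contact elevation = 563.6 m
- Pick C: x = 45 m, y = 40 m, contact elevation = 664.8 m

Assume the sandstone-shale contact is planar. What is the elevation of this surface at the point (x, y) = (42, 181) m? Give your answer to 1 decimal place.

538.8 m

Let the plane be z = a·x + b·y + c.
Pick B−Pick A: −200a − 149b = −101.1;  Pick C−Pick A: −162a − 215b = 0.1.
Solving gives a = 1.15319, b = −0.86938.
Then c = 664.7 − a·207 − b·255 = 647.68.
At (42, 181): z = 48.4 − 157.4 + 647.68 = 538.8 m.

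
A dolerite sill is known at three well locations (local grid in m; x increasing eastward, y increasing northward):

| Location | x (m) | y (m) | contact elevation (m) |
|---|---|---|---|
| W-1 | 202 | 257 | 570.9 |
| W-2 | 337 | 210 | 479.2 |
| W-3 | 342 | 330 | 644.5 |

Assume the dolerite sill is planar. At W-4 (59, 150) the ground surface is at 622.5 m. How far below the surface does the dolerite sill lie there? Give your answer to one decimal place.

171.7 m

Let the plane be z = a·x + b·y + c.
W-2−W-1: 135a − 47b = −91.7;  W-3−W-1: 140a + 73b = 73.6.
Solving gives a = −0.19683, b = 1.38570.
Then c = 570.9 − a·202 − b·257 = 254.53.
At (59, 150): z_contact = −11.61 + 207.86 + 254.53 = 450.78 m.
Depth below ground = 622.5 − 450.78 = 171.7 m.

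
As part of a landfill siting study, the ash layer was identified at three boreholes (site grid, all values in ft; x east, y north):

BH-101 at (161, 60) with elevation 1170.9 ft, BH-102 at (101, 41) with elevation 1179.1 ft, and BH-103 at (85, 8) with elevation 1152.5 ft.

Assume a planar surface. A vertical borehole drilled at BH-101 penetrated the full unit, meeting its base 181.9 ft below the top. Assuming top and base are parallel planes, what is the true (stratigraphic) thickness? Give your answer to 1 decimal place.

Let the plane be z = a·x + b·y + c.
BH-102−BH-101: −60a − 19b = 8.2;  BH-103−BH-101: −76a − 52b = −18.4.
Solving gives a = −0.46301, b = 1.03055.
|∇z| = √(a²+b²) = 1.12978, so dip δ = arctan(1.12978) = 48.49°.
True thickness = vertical thickness × cos δ = 181.9 × cos 48.49° = 120.6 ft.

120.6 ft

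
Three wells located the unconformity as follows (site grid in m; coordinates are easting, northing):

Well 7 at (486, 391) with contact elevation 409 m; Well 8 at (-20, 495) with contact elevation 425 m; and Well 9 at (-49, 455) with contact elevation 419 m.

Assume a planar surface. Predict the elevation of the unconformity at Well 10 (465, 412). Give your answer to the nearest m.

412 m

Let the plane be z = a·easting + b·northing + c.
Well 8−Well 7: −506a + 104b = 16;  Well 9−Well 7: −535a + 64b = 10.
Solving gives a = −0.00069, b = 0.15050.
Then c = 409 − a·486 − b·391 = 350.49.
At (465, 412): z = −0.3 + 62.0 + 350.49 = 412.2 m.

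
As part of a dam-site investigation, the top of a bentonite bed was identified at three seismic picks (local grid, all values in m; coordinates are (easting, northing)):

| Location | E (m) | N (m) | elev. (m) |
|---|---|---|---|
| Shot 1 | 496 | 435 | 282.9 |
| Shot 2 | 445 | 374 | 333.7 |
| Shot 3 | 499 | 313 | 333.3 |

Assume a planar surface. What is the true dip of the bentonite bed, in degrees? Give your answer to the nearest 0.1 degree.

32.9°

Two edge vectors: Shot 1→Shot 2 = (-51, -61, 50.8), Shot 1→Shot 3 = (3, -122, 50.4).
Normal n = (Shot 1→Shot 2) × (Shot 1→Shot 3) = (3123.2, 2722.8, 6405).
So ∂z/∂E = −n_x/n_z = −0.48762 and ∂z/∂N = −n_y/n_z = −0.42511.
Gradient magnitude |∇z| = √(a² + b²) = √(0.23777 + 0.18071) = 0.64691.
True dip = arctan(0.64691) = 32.9°, dipping toward NE (azimuth ≈ 049°).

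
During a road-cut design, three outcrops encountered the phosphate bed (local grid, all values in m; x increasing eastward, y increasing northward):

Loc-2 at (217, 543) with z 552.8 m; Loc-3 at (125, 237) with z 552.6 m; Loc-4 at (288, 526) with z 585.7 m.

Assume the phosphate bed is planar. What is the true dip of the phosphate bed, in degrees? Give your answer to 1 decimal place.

24.3°

Two edge vectors: Loc-2→Loc-3 = (-92, -306, -0.2), Loc-2→Loc-4 = (71, -17, 32.9).
Normal n = (Loc-2→Loc-3) × (Loc-2→Loc-4) = (-10070.8, 3012.6, 23290).
So ∂z/∂x = −n_x/n_z = 0.43241 and ∂z/∂y = −n_y/n_z = −0.12935.
Gradient magnitude |∇z| = √(a² + b²) = √(0.18698 + 0.01673) = 0.45134.
True dip = arctan(0.45134) = 24.3°, dipping toward WNW (azimuth ≈ 287°).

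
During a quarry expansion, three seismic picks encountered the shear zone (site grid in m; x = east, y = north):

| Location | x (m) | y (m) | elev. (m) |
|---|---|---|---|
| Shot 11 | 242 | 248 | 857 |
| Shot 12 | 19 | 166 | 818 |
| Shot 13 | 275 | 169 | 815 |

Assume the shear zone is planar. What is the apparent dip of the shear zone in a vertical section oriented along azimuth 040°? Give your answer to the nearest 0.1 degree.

Let the plane be z = a·x + b·y + c.
Shot 12−Shot 11: −223a − 82b = −39;  Shot 13−Shot 11: 33a − 79b = −42.
Solving gives a = −0.01786, b = 0.52418.
Unit vector along 040° is (sin 40°, cos 40°) = (0.6428, 0.7660).
Slope in that direction = a·(0.6428) + b·(0.7660) = 0.39007.
Apparent dip = arctan|0.39007| = 21.3° (true dip is 27.7°, so apparent ≤ true as expected).

21.3°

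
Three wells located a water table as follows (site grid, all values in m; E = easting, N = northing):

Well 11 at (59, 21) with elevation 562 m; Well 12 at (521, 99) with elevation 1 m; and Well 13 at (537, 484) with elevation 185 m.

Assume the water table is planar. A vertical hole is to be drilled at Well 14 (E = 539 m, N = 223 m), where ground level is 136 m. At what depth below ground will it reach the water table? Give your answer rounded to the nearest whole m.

92 m

Let the plane be z = a·E + b·N + c.
Well 12−Well 11: 462a + 78b = −561;  Well 13−Well 11: 478a + 463b = −377.
Solving gives a = −1.30412, b = 0.53212.
Then c = 562 − a·59 − b·21 = 627.77.
At (539, 223): z_contact = −702.9 + 118.7 + 627.77 = 43.5 m.
Depth below ground = 136 − 43.5 = 92 m.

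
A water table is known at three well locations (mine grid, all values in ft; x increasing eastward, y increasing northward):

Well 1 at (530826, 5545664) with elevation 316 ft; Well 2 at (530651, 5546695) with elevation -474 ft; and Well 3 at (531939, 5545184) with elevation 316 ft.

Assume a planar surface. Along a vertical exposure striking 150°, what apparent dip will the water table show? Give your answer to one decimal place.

28.3°

Let the plane be z = a·x + b·y + c.
Well 2−Well 1: −175a + 1031b = −790;  Well 3−Well 1: 1113a − 480b = 0.
Solving gives a = −0.35656, b = −0.82677.
Unit vector along 150° is (sin 150°, cos 150°) = (0.5000, -0.8660).
Slope in that direction = a·(0.5000) + b·(-0.8660) = 0.53772.
Apparent dip = arctan|0.53772| = 28.3° (true dip is 42.0°, so apparent ≤ true as expected).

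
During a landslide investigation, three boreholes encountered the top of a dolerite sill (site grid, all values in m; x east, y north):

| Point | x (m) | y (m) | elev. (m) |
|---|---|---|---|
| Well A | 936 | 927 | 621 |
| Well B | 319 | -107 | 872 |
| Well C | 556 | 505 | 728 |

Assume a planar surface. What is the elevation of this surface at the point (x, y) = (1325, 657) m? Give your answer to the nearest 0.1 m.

667.0 m

Let the plane be z = a·x + b·y + c.
Well B−Well A: −617a − 1034b = 251;  Well C−Well A: −380a − 422b = 107.
Solving gives a = −0.035580, b = −0.221516.
Then c = 621 − a·936 − b·927 = 859.65.
At (1325, 657): z = −47.1 − 145.5 + 859.65 = 667.0 m.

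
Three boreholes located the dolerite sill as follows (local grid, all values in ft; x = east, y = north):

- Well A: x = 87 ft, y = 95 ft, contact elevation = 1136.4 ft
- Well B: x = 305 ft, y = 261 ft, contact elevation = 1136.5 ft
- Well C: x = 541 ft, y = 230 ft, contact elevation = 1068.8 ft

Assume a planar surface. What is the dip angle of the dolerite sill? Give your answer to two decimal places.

22.01°

Let the plane be z = a·x + b·y + c.
Well B−Well A: 218a + 166b = 0.1;  Well C−Well A: 454a + 135b = −67.6.
Solving gives a = −0.24459, b = 0.32181.
Gradient magnitude |∇z| = √(a² + b²) = √(0.05983 + 0.10356) = 0.40421.
True dip = arctan(0.40421) = 22.01°, dipping toward SE (azimuth ≈ 143°).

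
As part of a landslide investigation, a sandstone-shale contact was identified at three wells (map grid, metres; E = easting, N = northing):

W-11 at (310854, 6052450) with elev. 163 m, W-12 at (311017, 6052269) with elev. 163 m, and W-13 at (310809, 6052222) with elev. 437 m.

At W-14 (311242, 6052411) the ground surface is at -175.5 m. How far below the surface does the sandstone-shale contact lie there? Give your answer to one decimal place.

Let the plane be z = a·E + b·N + c.
W-12−W-11: 163a − 181b = 0;  W-13−W-11: −45a − 228b = 274.
Solving gives a = −1.094572822, b = −0.985720276.
Then c = 163 − a·310854 − b·6052450 = 6306438.03.
At (311242, 6052411): z_contact = −340677.03 − 5965984.24 + 6306438.03 = -223.25 m.
Depth below ground = -175.5 − (-223.25) = 47.8 m.

47.8 m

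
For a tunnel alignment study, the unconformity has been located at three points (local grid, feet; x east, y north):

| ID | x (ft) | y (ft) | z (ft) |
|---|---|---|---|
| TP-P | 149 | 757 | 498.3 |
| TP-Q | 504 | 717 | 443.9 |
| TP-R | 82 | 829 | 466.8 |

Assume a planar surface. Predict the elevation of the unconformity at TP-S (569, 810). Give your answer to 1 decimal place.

Two edge vectors: TP-P→TP-Q = (355, -40, -54.4), TP-P→TP-R = (-67, 72, -31.5).
Normal n = (TP-P→TP-Q) × (TP-P→TP-R) = (5176.8, 14827.3, 22880).
So ∂z/∂x = −n_x/n_z = −0.22626 and ∂z/∂y = −n_y/n_z = −0.64805.
Intercept c from TP-P: 498.3 + 33.71 + 490.57 = 1022.58.
At (569, 810): z = −128.7 − 524.9 + 1022.58 = 368.9 ft.

368.9 ft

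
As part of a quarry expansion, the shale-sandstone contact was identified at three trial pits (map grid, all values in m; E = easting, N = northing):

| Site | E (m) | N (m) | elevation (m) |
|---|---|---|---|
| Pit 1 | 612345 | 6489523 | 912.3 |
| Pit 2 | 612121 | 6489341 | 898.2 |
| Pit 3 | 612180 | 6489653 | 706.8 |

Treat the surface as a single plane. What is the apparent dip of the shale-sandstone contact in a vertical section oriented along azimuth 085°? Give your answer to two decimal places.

Two edge vectors: Pit 1→Pit 2 = (-224, -182, -14.1), Pit 1→Pit 3 = (-165, 130, -205.5).
Normal n = (Pit 1→Pit 2) × (Pit 1→Pit 3) = (39234, -43705.5, -59150).
So ∂z/∂E = −n_x/n_z = 0.66330 and ∂z/∂N = −n_y/n_z = −0.73889.
Unit vector along 085° is (sin 85°, cos 85°) = (0.9962, 0.0872).
Slope in that direction = a·(0.9962) + b·(0.0872) = 0.59637.
Apparent dip = arctan|0.59637| = 30.81° (true dip is 44.8°, so apparent ≤ true as expected).

30.81°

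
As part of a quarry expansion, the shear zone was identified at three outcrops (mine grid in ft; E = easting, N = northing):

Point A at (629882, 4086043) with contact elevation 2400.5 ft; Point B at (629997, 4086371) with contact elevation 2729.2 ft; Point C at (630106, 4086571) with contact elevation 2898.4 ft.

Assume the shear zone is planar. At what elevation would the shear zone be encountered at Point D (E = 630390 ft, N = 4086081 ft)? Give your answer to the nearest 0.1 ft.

Two edge vectors: Point A→Point B = (115, 328, 328.7), Point A→Point C = (224, 528, 497.9).
Normal n = (Point A→Point B) × (Point A→Point C) = (-10242.4, 16370.3, -12752).
So ∂z/∂E = −n_x/n_z = −0.803199498 and ∂z/∂N = −n_y/n_z = 1.283743726.
Intercept c from Point A: 2400.5 + 505920.91 − 5245432.07 = −4737110.66.
At (630390, 4086081): z = −506328.9 + 5245480.8 − 4737110.66 = 2041.3 ft.

2041.3 ft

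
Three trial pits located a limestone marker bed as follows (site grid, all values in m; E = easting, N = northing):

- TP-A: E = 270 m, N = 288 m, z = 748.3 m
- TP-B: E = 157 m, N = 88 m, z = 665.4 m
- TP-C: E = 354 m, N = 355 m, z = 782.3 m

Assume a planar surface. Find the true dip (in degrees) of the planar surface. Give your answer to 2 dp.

Let the plane be z = a·E + b·N + c.
TP-B−TP-A: −113a − 200b = −82.9;  TP-C−TP-A: 84a + 67b = 34.
Solving gives a = 0.13498, b = 0.33824.
Gradient magnitude |∇z| = √(a² + b²) = √(0.01822 + 0.11441) = 0.36418.
True dip = arctan(0.36418) = 20.01°, dipping toward SSW (azimuth ≈ 202°).

20.01°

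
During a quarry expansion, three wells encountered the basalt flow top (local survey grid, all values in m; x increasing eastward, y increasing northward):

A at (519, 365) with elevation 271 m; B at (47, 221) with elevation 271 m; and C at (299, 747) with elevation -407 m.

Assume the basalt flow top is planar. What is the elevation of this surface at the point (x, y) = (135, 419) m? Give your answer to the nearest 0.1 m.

12.6 m

Two edge vectors: A→B = (-472, -144, 0), A→C = (-220, 382, -678).
Normal n = (A→B) × (A→C) = (97632, -320016, -211984).
So ∂z/∂x = −n_x/n_z = 0.46056 and ∂z/∂y = −n_y/n_z = −1.50962.
Intercept c from A: 271 − 239.03 + 551.01 = 582.98.
At (135, 419): z = 62.2 − 632.5 + 582.98 = 12.6 m.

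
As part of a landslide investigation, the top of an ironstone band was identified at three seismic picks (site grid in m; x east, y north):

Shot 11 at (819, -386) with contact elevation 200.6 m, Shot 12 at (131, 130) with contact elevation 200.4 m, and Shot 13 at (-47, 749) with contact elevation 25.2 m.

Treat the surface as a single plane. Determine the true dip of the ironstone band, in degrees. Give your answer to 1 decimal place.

24.3°

Let the plane be z = a·x + b·y + c.
Shot 12−Shot 11: −688a + 516b = −0.2;  Shot 13−Shot 11: −866a + 1135b = −175.4.
Solving gives a = −0.27028, b = −0.36076.
Gradient magnitude |∇z| = √(a² + b²) = √(0.07305 + 0.13015) = 0.45077.
True dip = arctan(0.45077) = 24.3°, dipping toward NE (azimuth ≈ 037°).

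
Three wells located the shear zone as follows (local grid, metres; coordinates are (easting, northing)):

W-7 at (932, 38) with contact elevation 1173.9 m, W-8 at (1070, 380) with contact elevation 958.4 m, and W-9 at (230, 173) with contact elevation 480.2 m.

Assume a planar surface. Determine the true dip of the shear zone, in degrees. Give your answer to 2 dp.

51.31°

Two edge vectors: W-7→W-8 = (138, 342, -215.5), W-7→W-9 = (-702, 135, -693.7).
Normal n = (W-7→W-8) × (W-7→W-9) = (-208152.9, 247011.6, 258714).
So ∂z/∂E = −n_x/n_z = 0.80457 and ∂z/∂N = −n_y/n_z = −0.95477.
Gradient magnitude |∇z| = √(a² + b²) = √(0.64733 + 0.91158) = 1.24856.
True dip = arctan(1.24856) = 51.31°, dipping toward NW (azimuth ≈ 320°).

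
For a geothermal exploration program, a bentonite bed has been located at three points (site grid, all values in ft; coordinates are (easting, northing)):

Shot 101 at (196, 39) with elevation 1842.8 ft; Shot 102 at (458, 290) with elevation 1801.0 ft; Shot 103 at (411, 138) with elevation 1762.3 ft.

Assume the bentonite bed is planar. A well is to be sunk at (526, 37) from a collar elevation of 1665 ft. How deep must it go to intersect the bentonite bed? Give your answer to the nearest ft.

Two edge vectors: Shot 101→Shot 102 = (262, 251, -41.8), Shot 101→Shot 103 = (215, 99, -80.5).
Normal n = (Shot 101→Shot 102) × (Shot 101→Shot 103) = (-16067.3, 12104, -28027).
So ∂z/∂E = −n_x/n_z = −0.57328 and ∂z/∂N = −n_y/n_z = 0.43187.
Intercept c from Shot 101: 1842.8 + 112.36 − 16.84 = 1938.32.
At (526, 37): z_contact = −301.5 + 16.0 + 1938.32 = 1652.8 ft.
Depth below ground = 1665 − 1652.8 = 12 ft.

12 ft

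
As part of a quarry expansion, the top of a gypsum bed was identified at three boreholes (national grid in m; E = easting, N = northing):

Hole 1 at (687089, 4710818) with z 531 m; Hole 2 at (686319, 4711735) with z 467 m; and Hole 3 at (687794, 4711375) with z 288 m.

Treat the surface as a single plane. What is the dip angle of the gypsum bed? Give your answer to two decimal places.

Two edge vectors: Hole 1→Hole 2 = (-770, 917, -64), Hole 1→Hole 3 = (705, 557, -243).
Normal n = (Hole 1→Hole 2) × (Hole 1→Hole 3) = (-187183, -232230, -1075375).
So ∂z/∂E = −n_x/n_z = −0.17406 and ∂z/∂N = −n_y/n_z = −0.21595.
Gradient magnitude |∇z| = √(a² + b²) = √(0.03030 + 0.04664) = 0.27737.
True dip = arctan(0.27737) = 15.50°, dipping toward NE (azimuth ≈ 039°).

15.50°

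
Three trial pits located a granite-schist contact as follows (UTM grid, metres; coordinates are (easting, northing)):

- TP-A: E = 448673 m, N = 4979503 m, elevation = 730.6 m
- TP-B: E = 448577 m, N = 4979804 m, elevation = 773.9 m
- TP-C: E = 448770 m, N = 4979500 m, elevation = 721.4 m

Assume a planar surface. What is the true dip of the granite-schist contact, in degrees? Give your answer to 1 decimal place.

Two edge vectors: TP-A→TP-B = (-96, 301, 43.3), TP-A→TP-C = (97, -3, -9.2).
Normal n = (TP-A→TP-B) × (TP-A→TP-C) = (-2639.3, 3316.9, -28909).
So ∂z/∂E = −n_x/n_z = −0.09130 and ∂z/∂N = −n_y/n_z = 0.11474.
Gradient magnitude |∇z| = √(a² + b²) = √(0.00834 + 0.01316) = 0.14663.
True dip = arctan(0.14663) = 8.3°, dipping toward SE (azimuth ≈ 141°).

8.3°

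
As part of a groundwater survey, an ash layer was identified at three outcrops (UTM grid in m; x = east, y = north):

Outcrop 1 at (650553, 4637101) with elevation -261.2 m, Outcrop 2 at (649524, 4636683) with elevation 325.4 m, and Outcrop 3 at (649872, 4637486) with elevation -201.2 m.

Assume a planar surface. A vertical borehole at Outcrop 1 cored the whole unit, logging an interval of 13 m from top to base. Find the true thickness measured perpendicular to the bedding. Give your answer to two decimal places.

11.06 m

Let the plane be z = a·x + b·y + c.
Outcrop 2−Outcrop 1: −1029a − 418b = 586.6;  Outcrop 3−Outcrop 1: −681a + 385b = 60.
Solving gives a = −0.36856, b = −0.49607.
|∇z| = √(a²+b²) = 0.61799, so dip δ = arctan(0.61799) = 31.72°.
True thickness = vertical thickness × cos δ = 13 × cos 31.72° = 11.06 m.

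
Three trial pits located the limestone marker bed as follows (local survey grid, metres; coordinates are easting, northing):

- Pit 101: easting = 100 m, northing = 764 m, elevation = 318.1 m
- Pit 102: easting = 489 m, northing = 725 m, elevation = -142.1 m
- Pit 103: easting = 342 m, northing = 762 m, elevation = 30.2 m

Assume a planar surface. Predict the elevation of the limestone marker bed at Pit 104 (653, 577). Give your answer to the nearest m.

-327 m

Two edge vectors: Pit 101→Pit 102 = (389, -39, -460.2), Pit 101→Pit 103 = (242, -2, -287.9).
Normal n = (Pit 101→Pit 102) × (Pit 101→Pit 103) = (10307.7, 624.7, 8660).
So ∂z/∂easting = −n_x/n_z = −1.19027 and ∂z/∂northing = −n_y/n_z = −0.07214.
Intercept c from Pit 101: 318.1 + 119.03 + 55.11 = 492.24.
At (653, 577): z = −777.2 − 41.6 + 492.24 = -326.6 m.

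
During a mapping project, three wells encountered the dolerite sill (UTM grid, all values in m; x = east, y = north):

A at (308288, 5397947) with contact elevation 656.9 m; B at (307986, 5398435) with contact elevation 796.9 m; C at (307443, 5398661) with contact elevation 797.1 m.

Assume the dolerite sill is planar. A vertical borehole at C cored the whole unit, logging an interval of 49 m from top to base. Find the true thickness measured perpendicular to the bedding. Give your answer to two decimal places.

45.21 m

Two edge vectors: A→B = (-302, 488, 140), A→C = (-845, 714, 140.2).
Normal n = (A→B) × (A→C) = (-31542.4, -75959.6, 196732).
So ∂z/∂x = −n_x/n_z = 0.16033 and ∂z/∂y = −n_y/n_z = 0.38611.
|∇z| = √(a²+b²) = 0.41807, so dip δ = arctan(0.41807) = 22.69°.
True thickness = vertical thickness × cos δ = 49 × cos 22.69° = 45.21 m.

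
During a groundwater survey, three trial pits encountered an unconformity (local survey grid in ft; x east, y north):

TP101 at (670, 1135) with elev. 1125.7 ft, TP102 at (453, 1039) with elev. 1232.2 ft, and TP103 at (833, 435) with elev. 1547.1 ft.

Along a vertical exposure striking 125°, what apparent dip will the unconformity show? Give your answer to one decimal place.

Let the plane be z = a·x + b·y + c.
TP102−TP101: −217a − 96b = 106.5;  TP103−TP101: 163a − 700b = 421.4.
Solving gives a = −0.20350, b = −0.64939.
Unit vector along 125° is (sin 125°, cos 125°) = (0.8192, -0.5736).
Slope in that direction = a·(0.8192) + b·(-0.5736) = 0.20578.
Apparent dip = arctan|0.20578| = 11.6° (true dip is 34.2°, so apparent ≤ true as expected).

11.6°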